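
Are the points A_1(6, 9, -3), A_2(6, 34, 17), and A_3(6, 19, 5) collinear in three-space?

A_1A_2 = (0, 25, 20), A_1A_3 = (0, 10, 8).
A_1A_2 × A_1A_3 = (0, 0, 0).
The cross product vanishes, so the three points are collinear.

Yes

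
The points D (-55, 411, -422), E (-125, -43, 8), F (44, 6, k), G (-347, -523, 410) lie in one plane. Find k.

19

Normal to plane DEG: n = (23892, -67320, -67188); plane equation n·P = -629244.
Requiring n·F = -629244: (-67188)k + (647328) = -629244.
So k = 19.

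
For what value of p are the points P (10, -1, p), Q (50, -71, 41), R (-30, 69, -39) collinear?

Direction QR = (-80, 140, -80). From the x-coordinate of P, the parameter along the line is τ = (10 − 50)/(-80) = 1/2.
Then p = 41 + 1/2·(-80) = 1.

1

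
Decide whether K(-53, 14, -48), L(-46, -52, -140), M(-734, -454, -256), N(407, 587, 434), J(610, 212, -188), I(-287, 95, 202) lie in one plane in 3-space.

The plane through K, L, M has normal n = KL × KM = (-29328, 64108, -48222) and equation n·P = 4766552.
Checking the remaining points: n·N = 4766552, n·J = 4766552, n·I = 4766552.
All equal 4766552, so all 6 points lie in one plane.

Yes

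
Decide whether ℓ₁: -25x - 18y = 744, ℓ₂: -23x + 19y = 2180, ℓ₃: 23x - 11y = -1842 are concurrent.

No

The three lines meet at one point iff the augmented coefficient matrix [aᵢ bᵢ cᵢ] has rank < 3, i.e. its determinant vanishes.
Here the determinant is -1378.
Nonzero, so no common point exists.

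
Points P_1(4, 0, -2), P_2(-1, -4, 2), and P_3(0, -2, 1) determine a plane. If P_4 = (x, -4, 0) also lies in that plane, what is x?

The plane through P_1, P_2, P_3 has equation −4x − 1y − 6z = -4.
Substituting P_4: (-4)x + (4) = -4, so x = 2.

2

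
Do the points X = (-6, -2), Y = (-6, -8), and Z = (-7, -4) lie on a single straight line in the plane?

No

XY = (0, -6), XZ = (-1, -2).
Twice the signed area of △XYZ is (0)(-2) − (-6)(-1) = -6.
The area is nonzero, so the three points are not collinear.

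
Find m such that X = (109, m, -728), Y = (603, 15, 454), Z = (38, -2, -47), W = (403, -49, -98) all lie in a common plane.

-115

The points are coplanar iff XY · (XZ × XW) = 0.
Expanding, this is linear in m: (211680)m + (24343200) = 0.
So m = -115.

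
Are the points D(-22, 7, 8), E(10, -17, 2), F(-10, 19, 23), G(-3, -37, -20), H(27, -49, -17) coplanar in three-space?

The plane through D, E, F has normal n = DE × DF = (-288, -552, 672) and equation n·P = 7848.
Checking the remaining points: n·G = 7848, n·H = 7848.
All equal 7848, so all 5 points lie in one plane.

Yes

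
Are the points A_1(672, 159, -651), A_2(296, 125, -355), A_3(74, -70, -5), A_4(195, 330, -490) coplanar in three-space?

Yes

The four points are coplanar iff the 3×3 determinant with rows A_1A_2, A_1A_3, A_1A_4 is zero.
Rows: (-376, -34, 296), (-598, -229, 646), (-477, 171, 161).
Expanding along the first row: (-376)(-147335) − (-34)(211864) + (296)(-211491) = 0.
Zero determinant ⇒ coplanar.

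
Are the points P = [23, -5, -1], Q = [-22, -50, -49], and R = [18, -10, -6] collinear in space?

No

PQ = (-45, -45, -48), PR = (-5, -5, -5).
PQ × PR = (-15, 15, 0).
The cross product is nonzero, so the points do not lie on one line.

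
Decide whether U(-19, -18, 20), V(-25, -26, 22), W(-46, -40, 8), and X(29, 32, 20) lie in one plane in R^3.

The four points are coplanar iff the 3×3 determinant with rows UV, UW, UX is zero.
Rows: (-6, -8, 2), (-27, -22, -12), (48, 50, 0).
Expanding along the first row: (-6)(600) − (-8)(576) + (2)(-294) = 420.
Nonzero ⇒ not coplanar.

No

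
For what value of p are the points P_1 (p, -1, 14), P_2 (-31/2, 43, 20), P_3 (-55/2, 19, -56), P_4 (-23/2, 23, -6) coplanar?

Coplanarity ⇔ det[P_1P_2; P_1P_3; P_1P_4] = 0.
Expanding, this is linear in p: (896)p + (-11200) = 0.
So p = 25/2.

25/2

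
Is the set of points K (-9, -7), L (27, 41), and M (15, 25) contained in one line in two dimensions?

Yes

KL = (36, 48), KM = (24, 32).
Twice the signed area of △KLM is (36)(32) − (48)(24) = 0.
The triangle is degenerate (zero area), so the points are collinear.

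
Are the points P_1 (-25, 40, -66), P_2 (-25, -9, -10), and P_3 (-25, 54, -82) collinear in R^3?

Yes

P_1P_2 = (0, -49, 56), P_1P_3 = (0, 14, -16).
P_1P_2 × P_1P_3 = (0, 0, 0).
The cross product vanishes, so the three points are collinear.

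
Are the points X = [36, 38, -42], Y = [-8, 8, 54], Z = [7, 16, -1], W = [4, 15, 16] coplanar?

Yes

The four points are coplanar iff the 3×3 determinant with rows XY, XZ, XW is zero.
Rows: (-44, -30, 96), (-29, -22, 41), (-32, -23, 58).
Expanding along the first row: (-44)(-333) − (-30)(-370) + (96)(-37) = 0.
Zero determinant ⇒ coplanar.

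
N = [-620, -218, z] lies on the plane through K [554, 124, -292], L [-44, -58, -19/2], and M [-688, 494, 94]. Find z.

The plane through K, L, M has equation −174777x − 120037y − 447304z = 18901722.
Substituting N: (-447304)z + (134529806) = 18901722, so z = 517/2.

517/2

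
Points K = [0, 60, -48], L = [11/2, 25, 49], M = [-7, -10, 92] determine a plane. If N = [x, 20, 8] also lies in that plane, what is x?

The plane through K, L, M has equation 1890x − 1449y − 630z = -56700.
Substituting N: (1890)x + (-34020) = -56700, so x = -12.

-12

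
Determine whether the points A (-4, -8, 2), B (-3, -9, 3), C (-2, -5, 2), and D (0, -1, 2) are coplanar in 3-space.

With A as base: AB = (1, -1, 1), AC = (2, 3, 0), AD = (4, 7, 0).
AC × AD = (0, 0, 2).
AB · (AC × AD) = 2.
Since 2 ≠ 0, the four points are not coplanar.

No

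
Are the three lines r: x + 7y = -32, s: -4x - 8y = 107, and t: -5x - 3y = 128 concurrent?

No

Intersecting r and s: solving the 2×2 system gives (x, y) = (-493/20, -21/20).
Substitute into t: (-5)(-493/20) + (-3)(-21/20) = 632/5.
But t requires 128 ≠ 632/5, so the three lines have no common point.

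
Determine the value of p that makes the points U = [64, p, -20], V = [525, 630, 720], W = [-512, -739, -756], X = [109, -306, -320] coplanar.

-51

Coplanarity ⇔ det[UV; UW; UX] = 0.
Expanding, this is linear in p: (464464)p + (23687664) = 0.
So p = -51.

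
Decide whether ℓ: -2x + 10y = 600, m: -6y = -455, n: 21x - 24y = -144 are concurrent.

No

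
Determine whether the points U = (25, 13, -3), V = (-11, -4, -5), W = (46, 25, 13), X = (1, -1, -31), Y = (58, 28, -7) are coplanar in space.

The plane through U, V, W has normal n = UV × UW = (-248, 534, -75) and equation n·P = 967.
Checking the remaining points: n·X = 1543, n·Y = 1093.
Since n·X = 1543 ≠ 967, X is off the plane and the points are not all coplanar.

No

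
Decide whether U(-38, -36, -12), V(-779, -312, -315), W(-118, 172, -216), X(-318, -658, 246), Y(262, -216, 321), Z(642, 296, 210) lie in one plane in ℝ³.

No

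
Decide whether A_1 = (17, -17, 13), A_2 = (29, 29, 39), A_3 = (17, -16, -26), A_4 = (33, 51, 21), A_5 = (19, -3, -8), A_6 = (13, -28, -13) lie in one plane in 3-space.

No

The plane through A_1, A_2, A_3 has normal n = A_1A_2 × A_1A_3 = (-1820, 468, 12) and equation n·P = -38740.
Checking the remaining points: n·A_4 = -35940, n·A_5 = -36080, n·A_6 = -36920.
Since n·A_4 = -35940 ≠ -38740, A_4 is off the plane and the points are not all coplanar.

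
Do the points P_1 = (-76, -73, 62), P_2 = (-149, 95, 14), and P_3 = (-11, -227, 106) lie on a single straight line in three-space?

No

P_1P_2 = (-73, 168, -48), P_1P_3 = (65, -154, 44).
Comparing components 3 and 1: (-48)(65) − (-73)(44) = 92 ≠ 0, so P_1P_2 and P_1P_3 are not parallel and the points are not collinear.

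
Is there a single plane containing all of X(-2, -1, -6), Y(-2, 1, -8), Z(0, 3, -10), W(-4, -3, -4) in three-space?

Yes

A normal to the plane through X, Y, Z is n = XY × XZ = (0, -4, -4).
The plane has equation n·P = 28. For W: n·W = 28.
Equal, so W lies in the plane and all four are coplanar.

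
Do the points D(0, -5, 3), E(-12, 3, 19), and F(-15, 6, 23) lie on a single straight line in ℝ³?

DE = (-12, 8, 16), DF = (-15, 11, 20).
DE × DF = (-16, 0, -12).
The cross product is nonzero, so the points do not lie on one line.

No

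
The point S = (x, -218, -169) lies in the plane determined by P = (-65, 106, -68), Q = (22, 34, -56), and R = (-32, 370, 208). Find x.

Coplanarity requires PQ · (PR × PS) = 0.
PQ = (87, -72, 12), PR = (33, 264, 276); the triple product is linear in x with coefficient -23040 and constant term 3594240.
Setting it to zero: x = 156.

156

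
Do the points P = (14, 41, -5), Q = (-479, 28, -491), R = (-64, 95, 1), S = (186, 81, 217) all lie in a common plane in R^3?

With P as base: PQ = (-493, -13, -486), PR = (-78, 54, 6), PS = (172, 40, 222).
PR × PS = (11748, 18348, -12408).
PQ · (PR × PS) = 0.
The scalar triple product vanishes, so the four points are coplanar.

Yes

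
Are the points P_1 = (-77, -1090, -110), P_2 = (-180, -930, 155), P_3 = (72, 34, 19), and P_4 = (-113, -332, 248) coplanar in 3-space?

The four points are coplanar iff the 3×3 determinant with rows P_1P_2, P_1P_3, P_1P_4 is zero.
Rows: (-103, 160, 265), (149, 1124, 129), (-36, 758, 358).
Expanding along the first row: (-103)(304610) − (160)(57986) + (265)(153406) = 0.
Zero determinant ⇒ coplanar.

Yes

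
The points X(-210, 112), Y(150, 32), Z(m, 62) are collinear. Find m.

The three points are collinear iff det[XY; XZ] = 0.
This determinant is linear in m: (80)m + (-1200) = 0, so m = 15.

15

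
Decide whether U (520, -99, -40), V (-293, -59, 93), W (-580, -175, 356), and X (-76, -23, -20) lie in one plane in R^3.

A normal to the plane through U, V, W is n = UV × UW = (25948, 175648, 105788).
The plane has equation n·P = -8127712. For X: n·X = -8127712.
Equal, so X lies in the plane and all four are coplanar.

Yes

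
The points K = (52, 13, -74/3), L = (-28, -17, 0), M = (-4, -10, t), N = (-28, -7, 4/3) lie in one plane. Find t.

-23/3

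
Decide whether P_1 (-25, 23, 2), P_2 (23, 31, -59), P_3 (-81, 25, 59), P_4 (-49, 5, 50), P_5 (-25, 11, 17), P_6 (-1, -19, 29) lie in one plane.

Yes

The plane through P_1, P_2, P_3 has normal n = P_1P_2 × P_1P_3 = (578, 680, 544) and equation n·P = 2278.
Checking the remaining points: n·P_4 = 2278, n·P_5 = 2278, n·P_6 = 2278.
All equal 2278, so all 6 points lie in one plane.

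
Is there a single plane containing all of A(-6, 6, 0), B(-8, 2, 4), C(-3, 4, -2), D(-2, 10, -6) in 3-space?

Yes

The four points are coplanar iff the 3×3 determinant with rows AB, AC, AD is zero.
Rows: (-2, -4, 4), (3, -2, -2), (4, 4, -6).
Expanding along the first row: (-2)(20) − (-4)(-10) + (4)(20) = 0.
Zero determinant ⇒ coplanar.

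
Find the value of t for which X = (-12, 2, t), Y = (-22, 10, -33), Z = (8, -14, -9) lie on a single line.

-25

Direction YZ = (30, -24, 24). From the x-coordinate of X, the parameter along the line is τ = (-12 − (-22))/30 = 1/3.
Then t = (-33) + 1/3·(24) = -25.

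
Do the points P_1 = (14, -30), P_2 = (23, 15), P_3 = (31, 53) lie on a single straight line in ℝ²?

P_1P_2 = (9, 45), P_1P_3 = (17, 83).
det[P_1P_2; P_1P_3] = (9)(83) − (45)(17) = -18.
The determinant is nonzero, so they are not collinear.

No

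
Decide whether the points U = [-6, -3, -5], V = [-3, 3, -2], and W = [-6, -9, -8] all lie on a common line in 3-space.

No

UV = (3, 6, 3), UW = (0, -6, -3).
Comparing components 3 and 1: (3)(0) − (3)(-3) = 9 ≠ 0, so UV and UW are not parallel and the points are not collinear.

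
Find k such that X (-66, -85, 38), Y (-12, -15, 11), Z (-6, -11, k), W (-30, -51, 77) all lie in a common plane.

The points are coplanar iff XY · (XZ × XW) = 0.
Expanding, this is linear in k: (684)k + (-17100) = 0.
So k = 25.

25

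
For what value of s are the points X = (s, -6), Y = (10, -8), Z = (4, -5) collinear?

6

The three points are collinear iff det[XY; XZ] = 0.
This determinant is linear in s: (-3)s + (18) = 0, so s = 6.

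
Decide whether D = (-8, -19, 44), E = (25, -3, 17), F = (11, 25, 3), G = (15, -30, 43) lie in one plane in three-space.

A normal to the plane through D, E, F is n = DE × DF = (532, 840, 1148).
The plane has equation n·P = 30296. For G: n·G = 32144.
32144 ≠ 30296, so G is off the plane.

No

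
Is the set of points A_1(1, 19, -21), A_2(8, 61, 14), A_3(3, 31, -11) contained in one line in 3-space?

Yes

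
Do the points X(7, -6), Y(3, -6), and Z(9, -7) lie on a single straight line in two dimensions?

XY = (-4, 0), XZ = (2, -1).
If collinear, XZ would be a scalar multiple of XY. But (-4)·(-1) ≠ (0)·(2) (difference 4), so they are not parallel; the points are not collinear.

No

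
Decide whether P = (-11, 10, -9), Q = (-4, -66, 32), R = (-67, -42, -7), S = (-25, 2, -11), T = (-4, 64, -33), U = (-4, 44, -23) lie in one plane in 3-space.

The plane through P, Q, R has normal n = PQ × PR = (1980, -2310, -4620) and equation n·X = -3300.
Checking the remaining points: n·S = -3300, n·T = -3300, n·U = -3300.
All equal -3300, so all 6 points lie in one plane.

Yes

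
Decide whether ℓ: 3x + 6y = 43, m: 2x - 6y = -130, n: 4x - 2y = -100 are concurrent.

Intersecting ℓ and m: solving the 2×2 system gives (x, y) = (-87/5, 238/15).
Substitute into n: (4)(-87/5) + (-2)(238/15) = -304/3.
But n requires -100 ≠ -304/3, so the three lines have no common point.

No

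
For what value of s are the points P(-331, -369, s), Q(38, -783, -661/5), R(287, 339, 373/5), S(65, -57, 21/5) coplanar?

The points are coplanar iff PQ · (PR × PS) = 0.
Expanding, this is linear in s: (-150480)s + (-7072560) = 0.
So s = -47.

-47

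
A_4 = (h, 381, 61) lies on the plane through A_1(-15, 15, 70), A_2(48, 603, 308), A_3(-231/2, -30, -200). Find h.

Coplanarity requires A_1A_2 · (A_1A_3 × A_1A_4) = 0.
A_1A_2 = (63, 588, 238), A_1A_3 = (-201/2, -45, -270); the triple product is linear in h with coefficient -148050 and constant term -5255775.
Setting it to zero: h = -71/2.

-71/2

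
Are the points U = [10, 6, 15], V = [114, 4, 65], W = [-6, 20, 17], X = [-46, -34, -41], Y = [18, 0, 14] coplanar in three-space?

The plane through U, V, W has normal n = UV × UW = (-704, -1008, 1424) and equation n·P = 8272.
Checking the remaining points: n·X = 8272, n·Y = 7264.
Since n·Y = 7264 ≠ 8272, Y is off the plane and the points are not all coplanar.

No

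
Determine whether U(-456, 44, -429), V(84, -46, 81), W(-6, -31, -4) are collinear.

UV = (540, -90, 510), UW = (450, -75, 425).
Each component of UW is 5/6 times the corresponding component of UV, so UW = 5/6·UV and the points are collinear.

Yes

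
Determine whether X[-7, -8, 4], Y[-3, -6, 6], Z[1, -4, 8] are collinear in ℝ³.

Yes

XY = (4, 2, 2), XZ = (8, 4, 4).
XY × XZ = (0, 0, 0).
The cross product vanishes, so the three points are collinear.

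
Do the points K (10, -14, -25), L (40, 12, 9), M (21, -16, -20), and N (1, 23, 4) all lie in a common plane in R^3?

A normal to the plane through K, L, M is n = KL × KM = (198, 224, -346).
The plane has equation n·P = 7494. For N: n·N = 3966.
3966 ≠ 7494, so N is off the plane.

No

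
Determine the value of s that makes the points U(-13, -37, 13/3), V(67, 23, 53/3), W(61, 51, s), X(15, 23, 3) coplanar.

Normal to plane UVX: n = (-880, 480, 3120); plane equation n·P = 7200.
Requiring n·W = 7200: (3120)s + (-29200) = 7200.
So s = 35/3.

35/3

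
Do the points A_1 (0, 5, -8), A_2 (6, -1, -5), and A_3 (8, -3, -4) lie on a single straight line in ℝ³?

Yes

A_1A_2 = (6, -6, 3), A_1A_3 = (8, -8, 4).
Each component of A_1A_3 is 4/3 times the corresponding component of A_1A_2, so A_1A_3 = 4/3·A_1A_2 and the points are collinear.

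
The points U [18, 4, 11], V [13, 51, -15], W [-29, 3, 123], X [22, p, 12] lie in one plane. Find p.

Coplanarity ⇔ det[UV; UW; UX] = 0.
Expanding, this is linear in p: (1782)p + (16038) = 0.
So p = -9.

-9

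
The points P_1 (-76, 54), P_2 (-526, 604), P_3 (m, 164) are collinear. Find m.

-166

Collinearity: (P_3 − P_1) must be parallel to (P_2 − P_1) = (-450, 550).
Cross-multiplying the components: (m − (-76))·(550) = (110)·(-450).
Solving gives m = -166.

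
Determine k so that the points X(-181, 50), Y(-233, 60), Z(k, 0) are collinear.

Collinearity: (Z − X) must be parallel to (Y − X) = (-52, 10).
Cross-multiplying the components: (k − (-181))·(10) = (-50)·(-52).
Solving gives k = 79.

79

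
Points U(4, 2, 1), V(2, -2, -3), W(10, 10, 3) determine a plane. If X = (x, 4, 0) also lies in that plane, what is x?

A normal to the plane is n = UV × UW = (24, -20, 8).
X lies in the plane iff n · UX = 0.
This gives (24)x + (-144) = 0, so x = 6.

6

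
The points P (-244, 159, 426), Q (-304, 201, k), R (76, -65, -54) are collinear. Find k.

Direction PR = (320, -224, -480). From the x-coordinate of Q, the parameter along the line is τ = (-304 − (-244))/320 = -3/16.
Then k = 426 + (-3/16)·(-480) = 516.

516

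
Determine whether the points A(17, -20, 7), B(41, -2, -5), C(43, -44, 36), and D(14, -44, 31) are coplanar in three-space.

A normal to the plane through A, B, C is n = AB × AC = (234, -1008, -1044).
The plane has equation n·P = 16830. For D: n·D = 15264.
15264 ≠ 16830, so D is off the plane.

No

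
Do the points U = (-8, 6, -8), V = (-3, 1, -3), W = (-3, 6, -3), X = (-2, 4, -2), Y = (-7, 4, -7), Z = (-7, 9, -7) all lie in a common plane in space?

Yes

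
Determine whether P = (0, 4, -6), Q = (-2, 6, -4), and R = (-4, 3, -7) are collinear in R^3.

No

PQ = (-2, 2, 2), PR = (-4, -1, -1).
PQ × PR = (0, -10, 10).
The cross product is nonzero, so the points do not lie on one line.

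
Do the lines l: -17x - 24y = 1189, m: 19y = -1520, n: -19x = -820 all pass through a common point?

Intersecting l and m: solving the 2×2 system gives (x, y) = (43, -80).
Substitute into n: (-19)(43) + (0)(-80) = -817.
But n requires -820 ≠ -817, so the three lines have no common point.

No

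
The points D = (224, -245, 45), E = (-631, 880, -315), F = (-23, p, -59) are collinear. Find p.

80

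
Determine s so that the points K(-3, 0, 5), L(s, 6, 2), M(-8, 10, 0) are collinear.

-6

Collinearity requires KL × KM = 0; each component is linear in s.
The y-component gives (5)s + (30) = 0, so s = -6.
The remaining components then also vanish.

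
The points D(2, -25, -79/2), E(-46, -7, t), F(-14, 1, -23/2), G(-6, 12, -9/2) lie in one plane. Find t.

The points are coplanar iff DE · (DF × DG) = 0.
Expanding, this is linear in t: (-384)t + (-3072) = 0.
So t = -8.

-8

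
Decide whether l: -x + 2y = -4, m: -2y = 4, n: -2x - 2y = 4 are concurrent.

Intersecting l and m: solving the 2×2 system gives (x, y) = (0, -2).
Substitute into n: (-2)(0) + (-2)(-2) = 4.
This equals 4, so (0, -2) lies on all three lines and they are concurrent.

Yes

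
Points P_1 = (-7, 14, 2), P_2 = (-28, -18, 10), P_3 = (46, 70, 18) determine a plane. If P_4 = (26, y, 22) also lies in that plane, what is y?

The plane through P_1, P_2, P_3 has equation −960x + 760y + 520z = 18400.
Substituting P_4: (760)y + (-13520) = 18400, so y = 42.

42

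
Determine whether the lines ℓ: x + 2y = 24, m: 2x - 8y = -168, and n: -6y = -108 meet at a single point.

The three lines meet at one point iff the augmented coefficient matrix [aᵢ bᵢ cᵢ] has rank < 3, i.e. its determinant vanishes.
Here the determinant is 0.
It vanishes, so the lines are concurrent at (-12, 18).

Yes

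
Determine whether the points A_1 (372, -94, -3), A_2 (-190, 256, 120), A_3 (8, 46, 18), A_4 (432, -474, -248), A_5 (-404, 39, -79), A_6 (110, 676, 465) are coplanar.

The plane through A_1, A_2, A_3 has normal n = A_1A_2 × A_1A_3 = (-9870, -32970, 48720) and equation n·P = -718620.
Checking the remaining points: n·A_4 = -718620, n·A_5 = -1147230, n·A_6 = -718620.
Since n·A_5 = -1147230 ≠ -718620, A_5 is off the plane and the points are not all coplanar.

No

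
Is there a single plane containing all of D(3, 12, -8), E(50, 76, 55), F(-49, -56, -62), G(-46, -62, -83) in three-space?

No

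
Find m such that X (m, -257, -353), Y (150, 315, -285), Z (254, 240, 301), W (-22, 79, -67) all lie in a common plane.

Coplanarity ⇔ det[XY; XZ; XW] = 0.
Expanding, this is linear in m: (-121946)m + (-54875700) = 0.
So m = -450.

-450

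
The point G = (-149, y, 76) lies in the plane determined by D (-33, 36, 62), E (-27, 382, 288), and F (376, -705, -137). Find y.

180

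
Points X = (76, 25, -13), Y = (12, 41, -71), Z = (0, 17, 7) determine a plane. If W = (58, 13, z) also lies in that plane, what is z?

25

The plane through X, Y, Z has equation −144x + 5688y + 1728z = 108792.
Substituting W: (1728)z + (65592) = 108792, so z = 25.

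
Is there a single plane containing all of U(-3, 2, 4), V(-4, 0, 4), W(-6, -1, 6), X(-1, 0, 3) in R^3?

No

The four points are coplanar iff the 3×3 determinant with rows UV, UW, UX is zero.
Rows: (-1, -2, 0), (-3, -3, 2), (2, -2, -1).
Expanding along the first row: (-1)(7) − (-2)(-1) + (0)(12) = -9.
Nonzero ⇒ not coplanar.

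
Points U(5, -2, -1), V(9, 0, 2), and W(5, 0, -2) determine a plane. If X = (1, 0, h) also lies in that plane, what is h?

Coplanarity requires UV · (UW × UX) = 0.
UV = (4, 2, 3), UW = (0, 2, -1); the triple product is linear in h with coefficient 8 and constant term 48.
Setting it to zero: h = -6.

-6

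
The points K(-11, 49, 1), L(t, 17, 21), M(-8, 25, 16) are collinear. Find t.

-7

Collinearity requires KL × KM = 0; each component is linear in t.
The y-component gives (-15)t + (-105) = 0, so t = -7.
The remaining components then also vanish.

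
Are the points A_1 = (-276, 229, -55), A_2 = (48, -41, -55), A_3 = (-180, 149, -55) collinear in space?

A_1A_2 = (324, -270, 0), A_1A_3 = (96, -80, 0).
A_1A_2 × A_1A_3 = (0, 0, 0).
The cross product vanishes, so the three points are collinear.

Yes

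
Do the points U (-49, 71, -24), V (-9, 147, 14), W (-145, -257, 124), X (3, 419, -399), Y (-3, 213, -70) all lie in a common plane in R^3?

No

The plane through U, V, W has normal n = UV × UW = (23712, -9568, -5824) and equation n·P = -1701440.
Checking the remaining points: n·X = -1614080, n·Y = -1701440.
Since n·X = -1614080 ≠ -1701440, X is off the plane and the points are not all coplanar.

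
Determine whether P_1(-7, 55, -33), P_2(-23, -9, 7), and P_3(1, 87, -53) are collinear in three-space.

Yes

P_1P_2 = (-16, -64, 40), P_1P_3 = (8, 32, -20).
P_1P_2 × P_1P_3 = (0, 0, 0).
The cross product vanishes, so the three points are collinear.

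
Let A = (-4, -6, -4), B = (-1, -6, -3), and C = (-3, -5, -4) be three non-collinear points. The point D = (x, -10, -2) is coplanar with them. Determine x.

Coplanarity requires AB · (AC × AD) = 0.
AB = (3, 0, 1), AC = (1, 1, 0); the triple product is linear in x with coefficient -1 and constant term -2.
Setting it to zero: x = -2.

-2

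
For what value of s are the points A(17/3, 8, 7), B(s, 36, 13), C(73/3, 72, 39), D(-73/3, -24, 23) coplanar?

19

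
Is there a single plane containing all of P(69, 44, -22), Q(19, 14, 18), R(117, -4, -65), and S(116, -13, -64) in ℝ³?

No

With P as base: PQ = (-50, -30, 40), PR = (48, -48, -43), PS = (47, -57, -42).
PR × PS = (-435, -5, -480).
PQ · (PR × PS) = 2700.
Since 2700 ≠ 0, the four points are not coplanar.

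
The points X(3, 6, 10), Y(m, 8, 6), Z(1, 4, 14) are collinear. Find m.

5

Direction XZ = (-2, -2, 4). From the y-coordinate of Y, the parameter along the line is τ = (8 − 6)/(-2) = -1.
Then m = 3 + (-1)·(-2) = 5.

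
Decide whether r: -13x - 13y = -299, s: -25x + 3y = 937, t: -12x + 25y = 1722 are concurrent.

Lines aᵢx + bᵢy = cᵢ with pairwise distinct directions are concurrent exactly when det[aᵢ bᵢ cᵢ] = 0.
Here the determinant is 0.
It vanishes, so the lines are concurrent at (-31, 54).

Yes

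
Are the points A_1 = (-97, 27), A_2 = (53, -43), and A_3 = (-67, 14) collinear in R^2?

No

A_1A_2 = (150, -70), A_1A_3 = (30, -13).
Twice the signed area of △A_1A_2A_3 is (150)(-13) − (-70)(30) = 150.
The area is nonzero, so the three points are not collinear.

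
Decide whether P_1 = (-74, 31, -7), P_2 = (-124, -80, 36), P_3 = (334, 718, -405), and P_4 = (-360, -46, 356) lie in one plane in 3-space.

No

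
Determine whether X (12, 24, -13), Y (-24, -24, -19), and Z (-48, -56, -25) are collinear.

XY = (-36, -48, -6), XZ = (-60, -80, -12).
XY × XZ = (96, -72, 0).
The cross product is nonzero, so the points do not lie on one line.

No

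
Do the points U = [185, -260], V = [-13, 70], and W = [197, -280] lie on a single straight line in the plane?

UV = (-198, 330), UW = (12, -20).
Checking proportionality: UW = -2/33·UV, so the vectors are parallel and the points are collinear.

Yes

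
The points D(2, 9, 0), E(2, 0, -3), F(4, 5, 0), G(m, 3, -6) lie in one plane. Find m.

The points are coplanar iff DE · (DF × DG) = 0.
Expanding, this is linear in m: (-12)m + (-48) = 0.
So m = -4.

-4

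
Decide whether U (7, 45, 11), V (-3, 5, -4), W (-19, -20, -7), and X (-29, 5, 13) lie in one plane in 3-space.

Yes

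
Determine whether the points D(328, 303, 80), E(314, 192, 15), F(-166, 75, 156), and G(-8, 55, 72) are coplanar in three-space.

With D as base: DE = (-14, -111, -65), DF = (-494, -228, 76), DG = (-336, -248, -8).
DF × DG = (20672, -29488, 45904).
DE · (DF × DG) = 0.
The scalar triple product vanishes, so the four points are coplanar.

Yes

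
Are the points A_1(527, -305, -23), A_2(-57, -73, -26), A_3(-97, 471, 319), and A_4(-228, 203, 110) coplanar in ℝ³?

With A_1 as base: A_1A_2 = (-584, 232, -3), A_1A_3 = (-624, 776, 342), A_1A_4 = (-755, 508, 133).
A_1A_3 × A_1A_4 = (-70528, -175218, 268888).
A_1A_2 · (A_1A_3 × A_1A_4) = -268888.
Since -268888 ≠ 0, the four points are not coplanar.

No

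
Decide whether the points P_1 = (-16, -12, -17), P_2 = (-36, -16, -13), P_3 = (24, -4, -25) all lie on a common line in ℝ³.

Yes

P_1P_2 = (-20, -4, 4), P_1P_3 = (40, 8, -8).
P_1P_2 × P_1P_3 = (0, 0, 0).
The cross product vanishes, so the three points are collinear.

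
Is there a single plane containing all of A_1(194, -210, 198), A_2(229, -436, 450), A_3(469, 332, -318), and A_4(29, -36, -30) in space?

With A_1 as base: A_1A_2 = (35, -226, 252), A_1A_3 = (275, 542, -516), A_1A_4 = (-165, 174, -228).
A_1A_3 × A_1A_4 = (-33792, 147840, 137280).
A_1A_2 · (A_1A_3 × A_1A_4) = 0.
The scalar triple product vanishes, so the four points are coplanar.

Yes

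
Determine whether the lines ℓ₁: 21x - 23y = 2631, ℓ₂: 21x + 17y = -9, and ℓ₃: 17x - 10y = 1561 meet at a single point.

The three lines meet at one point iff the augmented coefficient matrix [aᵢ bᵢ cᵢ] has rank < 3, i.e. its determinant vanishes.
Here the determinant is 0.
It vanishes, so the lines are concurrent at (53, -66).

Yes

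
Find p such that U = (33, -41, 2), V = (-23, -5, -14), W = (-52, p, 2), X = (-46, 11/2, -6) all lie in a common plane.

13/2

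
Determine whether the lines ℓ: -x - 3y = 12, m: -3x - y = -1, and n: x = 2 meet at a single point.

Lines aᵢx + bᵢy = cᵢ with pairwise distinct directions are concurrent exactly when det[aᵢ bᵢ cᵢ] = 0.
Here the determinant is -1.
Nonzero, so no common point exists.

No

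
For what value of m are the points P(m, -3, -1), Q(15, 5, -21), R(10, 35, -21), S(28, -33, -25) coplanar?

-17

Coplanarity ⇔ det[PQ; PR; PS] = 0.
Expanding, this is linear in m: (120)m + (2040) = 0.
So m = -17.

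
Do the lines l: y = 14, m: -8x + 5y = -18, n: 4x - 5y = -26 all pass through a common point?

Yes

The three lines meet at one point iff the augmented coefficient matrix [aᵢ bᵢ cᵢ] has rank < 3, i.e. its determinant vanishes.
Here the determinant is 0.
It vanishes, so the lines are concurrent at (11, 14).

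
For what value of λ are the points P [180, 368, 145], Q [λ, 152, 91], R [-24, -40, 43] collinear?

Direction PR = (-204, -408, -102). From the y-coordinate of Q, the parameter along the line is τ = (152 − 368)/(-408) = 9/17.
Then λ = 180 + 9/17·(-204) = 72.

72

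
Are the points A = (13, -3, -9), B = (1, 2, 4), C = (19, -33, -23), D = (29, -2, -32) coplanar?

No

With A as base: AB = (-12, 5, 13), AC = (6, -30, -14), AD = (16, 1, -23).
AC × AD = (704, -86, 486).
AB · (AC × AD) = -2560.
Since -2560 ≠ 0, the four points are not coplanar.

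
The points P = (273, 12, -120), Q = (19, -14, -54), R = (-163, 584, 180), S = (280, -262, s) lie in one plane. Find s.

Coplanarity ⇔ det[PQ; PR; PS] = 0.
Expanding, this is linear in s: (-156624)s + (-32107920) = 0.
So s = -205.

-205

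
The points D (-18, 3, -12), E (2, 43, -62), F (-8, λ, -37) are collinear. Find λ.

Collinearity requires DE × DF = 0; each component is linear in λ.
The x-component gives (50)λ + (-1150) = 0, so λ = 23.
The remaining components then also vanish.

23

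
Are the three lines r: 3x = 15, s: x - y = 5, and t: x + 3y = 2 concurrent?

Intersecting r and s: solving the 2×2 system gives (x, y) = (5, 0).
Substitute into t: (1)(5) + (3)(0) = 5.
But t requires 2 ≠ 5, so the three lines have no common point.

No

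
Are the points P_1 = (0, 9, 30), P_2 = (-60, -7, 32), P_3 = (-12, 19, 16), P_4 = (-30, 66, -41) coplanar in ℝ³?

No

With P_1 as base: P_1P_2 = (-60, -16, 2), P_1P_3 = (-12, 10, -14), P_1P_4 = (-30, 57, -71).
P_1P_3 × P_1P_4 = (88, -432, -384).
P_1P_2 · (P_1P_3 × P_1P_4) = 864.
Since 864 ≠ 0, the four points are not coplanar.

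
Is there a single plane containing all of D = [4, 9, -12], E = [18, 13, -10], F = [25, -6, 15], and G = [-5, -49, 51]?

A normal to the plane through D, E, F is n = DE × DF = (138, -336, -294).
The plane has equation n·P = 1056. For G: n·G = 780.
780 ≠ 1056, so G is off the plane.

No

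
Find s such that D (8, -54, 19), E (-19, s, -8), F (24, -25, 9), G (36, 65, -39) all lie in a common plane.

-29

The points are coplanar iff DE · (DF × DG) = 0.
Expanding, this is linear in s: (648)s + (18792) = 0.
So s = -29.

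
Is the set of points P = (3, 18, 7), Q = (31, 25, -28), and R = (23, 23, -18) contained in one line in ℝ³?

Yes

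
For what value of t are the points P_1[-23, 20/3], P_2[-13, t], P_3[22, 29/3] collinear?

The three points are collinear iff det[P_1P_2; P_1P_3] = 0.
This determinant is linear in t: (-45)t + (330) = 0, so t = 22/3.

22/3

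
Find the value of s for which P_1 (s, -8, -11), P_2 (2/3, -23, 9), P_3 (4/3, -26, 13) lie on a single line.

-8/3

Direction P_2P_3 = (2/3, -3, 4). From the y-coordinate of P_1, the parameter along the line is τ = (-8 − (-23))/(-3) = -5.
Then s = 2/3 + (-5)·(2/3) = -8/3.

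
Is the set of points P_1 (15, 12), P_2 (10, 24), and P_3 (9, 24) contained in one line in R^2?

P_1P_2 = (-5, 12), P_1P_3 = (-6, 12).
det[P_1P_2; P_1P_3] = (-5)(12) − (12)(-6) = 12.
The determinant is nonzero, so they are not collinear.

No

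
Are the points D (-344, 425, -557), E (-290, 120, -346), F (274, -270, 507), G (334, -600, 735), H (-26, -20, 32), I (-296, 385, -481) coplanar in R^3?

No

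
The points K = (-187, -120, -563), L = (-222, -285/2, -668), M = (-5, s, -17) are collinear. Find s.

-3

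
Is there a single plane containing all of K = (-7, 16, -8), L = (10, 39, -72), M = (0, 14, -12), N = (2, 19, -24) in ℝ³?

Yes

A normal to the plane through K, L, M is n = KL × KM = (-220, -380, -195).
The plane has equation n·P = -2980. For N: n·N = -2980.
Equal, so N lies in the plane and all four are coplanar.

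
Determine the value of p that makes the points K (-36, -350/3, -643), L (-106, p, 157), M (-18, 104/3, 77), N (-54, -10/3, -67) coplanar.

Normal to plane KMN: n = (5568, -23328, 4764); plane equation n·P = -542100.
Requiring n·L = -542100: (-23328)p + (157740) = -542100.
So p = 30.

30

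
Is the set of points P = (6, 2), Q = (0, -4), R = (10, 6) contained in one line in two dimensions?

Yes

PQ = (-6, -6), PR = (4, 4).
Checking proportionality: PR = -2/3·PQ, so the vectors are parallel and the points are collinear.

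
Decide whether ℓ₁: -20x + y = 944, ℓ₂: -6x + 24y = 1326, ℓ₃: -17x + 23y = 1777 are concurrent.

Intersecting ℓ₁ and ℓ₂: solving the 2×2 system gives (x, y) = (-45, 44).
Substitute into ℓ₃: (-17)(-45) + (23)(44) = 1777.
This equals 1777, so (-45, 44) lies on all three lines and they are concurrent.

Yes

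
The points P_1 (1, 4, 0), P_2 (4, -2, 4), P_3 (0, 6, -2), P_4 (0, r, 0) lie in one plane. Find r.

6

Normal to plane P_1P_2P_3: n = (4, 2, 0); plane equation n·P = 12.
Requiring n·P_4 = 12: (2)r + (0) = 12.
So r = 6.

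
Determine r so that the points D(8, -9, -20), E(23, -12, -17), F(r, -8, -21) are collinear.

3

Direction DE = (15, -3, 3). From the y-coordinate of F, the parameter along the line is τ = (-8 − (-9))/(-3) = -1/3.
Then r = 8 + (-1/3)·(15) = 3.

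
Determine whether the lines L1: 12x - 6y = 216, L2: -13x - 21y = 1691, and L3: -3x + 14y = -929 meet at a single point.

Yes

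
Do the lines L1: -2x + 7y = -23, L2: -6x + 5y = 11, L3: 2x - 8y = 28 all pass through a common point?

Lines aᵢx + bᵢy = cᵢ with pairwise distinct directions are concurrent exactly when det[aᵢ bᵢ cᵢ] = 0.
Here the determinant is 0.
It vanishes, so the lines are concurrent at (-6, -5).

Yes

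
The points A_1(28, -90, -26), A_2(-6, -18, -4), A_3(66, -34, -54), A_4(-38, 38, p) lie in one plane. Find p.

Normal to plane A_1A_2A_3: n = (-3248, -116, -4640); plane equation n·P = 40136.
Requiring n·A_4 = 40136: (-4640)p + (119016) = 40136.
So p = 17.

17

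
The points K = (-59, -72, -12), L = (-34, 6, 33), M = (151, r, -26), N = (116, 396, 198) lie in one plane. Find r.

The points are coplanar iff KL · (KM × KN) = 0.
Expanding, this is linear in r: (-2625)r + (766500) = 0.
So r = 292.

292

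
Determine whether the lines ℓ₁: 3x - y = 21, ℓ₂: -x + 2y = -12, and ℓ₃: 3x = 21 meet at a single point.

Lines aᵢx + bᵢy = cᵢ with pairwise distinct directions are concurrent exactly when det[aᵢ bᵢ cᵢ] = 0.
Here the determinant is 15.
Nonzero, so no common point exists.

No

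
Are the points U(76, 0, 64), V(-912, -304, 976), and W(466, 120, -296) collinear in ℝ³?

UV = (-988, -304, 912), UW = (390, 120, -360).
Each component of UW is -15/38 times the corresponding component of UV, so UW = -15/38·UV and the points are collinear.

Yes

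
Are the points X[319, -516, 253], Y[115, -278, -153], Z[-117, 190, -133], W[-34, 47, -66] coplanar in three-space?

No

With X as base: XY = (-204, 238, -406), XZ = (-436, 706, -386), XW = (-353, 563, -319).
XZ × XW = (-7896, -2826, 3750).
XY · (XZ × XW) = -584304.
Since -584304 ≠ 0, the four points are not coplanar.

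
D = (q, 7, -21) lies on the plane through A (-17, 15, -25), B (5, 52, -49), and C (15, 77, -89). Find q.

A normal to the plane is n = AB × AC = (-880, 640, 180).
D lies in the plane iff n · AD = 0.
This gives (-880)q + (-19360) = 0, so q = -22.

-22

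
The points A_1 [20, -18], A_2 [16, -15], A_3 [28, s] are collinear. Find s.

-24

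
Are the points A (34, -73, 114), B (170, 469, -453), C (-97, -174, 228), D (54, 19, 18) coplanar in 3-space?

Yes

With A as base: AB = (136, 542, -567), AC = (-131, -101, 114), AD = (20, 92, -96).
AC × AD = (-792, -10296, -10032).
AB · (AC × AD) = 0.
The scalar triple product vanishes, so the four points are coplanar.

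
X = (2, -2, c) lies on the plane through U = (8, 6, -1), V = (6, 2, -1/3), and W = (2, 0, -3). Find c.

-5/3

Coplanarity requires UV · (UW × UX) = 0.
UV = (-2, -4, 2/3), UW = (-6, -6, -2); the triple product is linear in c with coefficient -12 and constant term -20.
Setting it to zero: c = -5/3.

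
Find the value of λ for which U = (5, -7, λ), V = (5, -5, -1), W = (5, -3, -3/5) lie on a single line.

Collinearity requires UV × UW = 0; each component is linear in λ.
The x-component gives (2)λ + (14/5) = 0, so λ = -7/5.
The remaining components then also vanish.

-7/5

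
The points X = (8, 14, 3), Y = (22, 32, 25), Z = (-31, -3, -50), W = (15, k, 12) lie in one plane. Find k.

15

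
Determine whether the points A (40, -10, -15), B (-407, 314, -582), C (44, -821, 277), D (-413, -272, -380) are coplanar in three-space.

Yes

The four points are coplanar iff the 3×3 determinant with rows AB, AC, AD is zero.
Rows: (-447, 324, -567), (4, -811, 292), (-453, -262, -365).
Expanding along the first row: (-447)(372519) − (324)(130816) + (-567)(-368431) = 0.
Zero determinant ⇒ coplanar.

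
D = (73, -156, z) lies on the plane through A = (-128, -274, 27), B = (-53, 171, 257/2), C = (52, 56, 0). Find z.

-95

The plane through A, B, C has equation −45510x + 20295y − 55350z = -1230000.
Substituting D: (-55350)z + (-6488250) = -1230000, so z = -95.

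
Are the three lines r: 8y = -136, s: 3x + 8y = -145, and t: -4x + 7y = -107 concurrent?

Yes

The three lines meet at one point iff the augmented coefficient matrix [aᵢ bᵢ cᵢ] has rank < 3, i.e. its determinant vanishes.
Here the determinant is 0.
It vanishes, so the lines are concurrent at (-3, -17).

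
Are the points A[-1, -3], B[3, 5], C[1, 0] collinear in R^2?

AB = (4, 8), AC = (2, 3).
det[AB; AC] = (4)(3) − (8)(2) = -4.
The determinant is nonzero, so they are not collinear.

No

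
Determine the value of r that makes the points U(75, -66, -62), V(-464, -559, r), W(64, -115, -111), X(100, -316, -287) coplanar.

Coplanarity ⇔ det[UV; UW; UX] = 0.
Expanding, this is linear in r: (3975)r + (2730825) = 0.
So r = -687.

-687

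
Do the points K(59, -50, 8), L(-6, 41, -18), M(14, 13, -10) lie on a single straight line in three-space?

Yes

KL = (-65, 91, -26), KM = (-45, 63, -18).
Each component of KM is 9/13 times the corresponding component of KL, so KM = 9/13·KL and the points are collinear.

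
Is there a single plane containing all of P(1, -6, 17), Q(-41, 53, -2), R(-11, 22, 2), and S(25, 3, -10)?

The four points are coplanar iff the 3×3 determinant with rows PQ, PR, PS is zero.
Rows: (-42, 59, -19), (-12, 28, -15), (24, 9, -27).
Expanding along the first row: (-42)(-621) − (59)(684) + (-19)(-780) = 546.
Nonzero ⇒ not coplanar.

No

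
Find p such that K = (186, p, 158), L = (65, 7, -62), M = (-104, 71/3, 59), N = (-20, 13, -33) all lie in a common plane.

The points are coplanar iff KL · (KM × KN) = 0.
Expanding, this is linear in p: (5384)p + (-96912) = 0.
So p = 18.

18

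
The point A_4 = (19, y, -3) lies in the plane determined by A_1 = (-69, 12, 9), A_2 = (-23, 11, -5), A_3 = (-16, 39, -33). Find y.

The plane through A_1, A_2, A_3 has equation 420x + 1190y + 1295z = -3045.
Substituting A_4: (1190)y + (4095) = -3045, so y = -6.

-6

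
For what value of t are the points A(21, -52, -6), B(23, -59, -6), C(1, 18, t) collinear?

-6

Collinearity requires AB × AC = 0; each component is linear in t.
The x-component gives (-7)t + (-42) = 0, so t = -6.
The remaining components then also vanish.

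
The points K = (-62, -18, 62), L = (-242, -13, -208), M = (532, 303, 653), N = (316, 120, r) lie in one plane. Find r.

Normal to plane KLM: n = (89625, -54000, -60750); plane equation n·P = -8351250.
Requiring n·N = -8351250: (-60750)r + (21841500) = -8351250.
So r = 497.

497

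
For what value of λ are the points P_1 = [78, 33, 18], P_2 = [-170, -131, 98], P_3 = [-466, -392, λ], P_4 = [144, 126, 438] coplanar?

The points are coplanar iff P_1P_2 · (P_1P_3 × P_1P_4) = 0.
Expanding, this is linear in λ: (12240)λ + (4773600) = 0.
So λ = -390.

-390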